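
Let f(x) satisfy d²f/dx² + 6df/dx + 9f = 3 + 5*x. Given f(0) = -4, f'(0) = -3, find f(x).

f = -1/27 - 107*exp(-3*x)/27 + 5*x/9 - 139*x*exp(-3*x)/9

Characteristic equation r² + 6r + 9 = 0 has discriminant (6)² - 4·(9) = 0, so r = -3 is a repeated root.
Hence f_h = (C1 + C2*x)*exp(-3*x).
For the particular solution try f_p = A0 + A1*x. Substituting and matching coefficients of each power of x gives A0 = -1/27, A1 = 5/9, so f_p = -1/27 + 5*x/9.
General solution: f = -1/27 + 5*x/9 + C1*exp(-3*x) + C2*x*exp(-3*x).
Apply the initial conditions: f(0) = -1/27 + C1 = -4 and f'(0) = 5/9 + C2 - 3*C1 = -3. Solving gives C1 = -107/27, C2 = -139/9.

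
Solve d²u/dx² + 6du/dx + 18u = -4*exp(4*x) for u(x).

Characteristic equation r² + 6r + 18 = 0 has discriminant (6)² - 4·(18) = -36 < 0, so r = -3 ± 3i.
Hence u_h = C1*cos(3*x)*exp(-3*x) + C2*exp(-3*x)*sin(3*x).
Try u_p = A*exp(4*x). Substituting into the equation and dividing by exp(4*x) gives A = -2/29, so u_p = -2*exp(4*x)/29.

u = -2*exp(4*x)/29 + C1*cos(3*x)*exp(-3*x) + C2*exp(-3*x)*sin(3*x)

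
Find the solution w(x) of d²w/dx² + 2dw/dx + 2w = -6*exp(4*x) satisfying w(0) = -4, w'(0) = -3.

w = -3*exp(4*x)/13 - 76*exp(-x)*sin(x)/13 - 49*cos(x)*exp(-x)/13

Characteristic equation r² + 2r + 2 = 0 has discriminant (2)² - 4·(2) = -4 < 0, so r = -1 ± i.
Hence w_h = C1*cos(x)*exp(-x) + C2*exp(-x)*sin(x).
Try w_p = A*exp(4*x). Substituting into the equation and dividing by exp(4*x) gives A = -3/13, so w_p = -3*exp(4*x)/13.
General solution: w = -3*exp(4*x)/13 + C1*cos(x)*exp(-x) + C2*exp(-x)*sin(x).
Apply the initial conditions: w(0) = -3/13 + C1 = -4 and w'(0) = -12/13 + C2 - C1 = -3. Solving gives C1 = -49/13, C2 = -76/13.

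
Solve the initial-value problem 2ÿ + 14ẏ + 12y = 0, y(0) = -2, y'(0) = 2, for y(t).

Divide through by 2: y'' + 7y' + 6y = 0.
Characteristic equation r² + 7r + 6 = 0 factors as (r + 1)(r + 6) = 0, so r = -1, -6.
Hence y_h = C1*exp(-t) + C2*exp(-6*t).
Apply the initial conditions: y(0) = C1 + C2 = -2 and y'(0) = -C1 - 6*C2 = 2. Solving gives C1 = -2, C2 = 0.

y = -2*exp(-t)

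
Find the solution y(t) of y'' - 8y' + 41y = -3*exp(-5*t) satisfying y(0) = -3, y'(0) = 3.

y = -3*exp(-5*t)/106 - 315*cos(5*t)*exp(4*t)/106 + 1563*exp(4*t)*sin(5*t)/530

Characteristic equation r² - 8r + 41 = 0 has discriminant (-8)² - 4·(41) = -100 < 0, so r = 4 ± 5i.
Hence y_h = C1*cos(5*t)*exp(4*t) + C2*exp(4*t)*sin(5*t).
Try y_p = A*exp(-5*t). Substituting into the equation and dividing by exp(-5*t) gives A = -3/106, so y_p = -3*exp(-5*t)/106.
General solution: y = -3*exp(-5*t)/106 + C1*cos(5*t)*exp(4*t) + C2*exp(4*t)*sin(5*t).
Apply the initial conditions: y(0) = -3/106 + C1 = -3 and y'(0) = 15/106 + 4*C1 + 5*C2 = 3. Solving gives C1 = -315/106, C2 = 1563/530.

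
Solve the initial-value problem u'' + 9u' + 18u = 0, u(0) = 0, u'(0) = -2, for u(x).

Characteristic equation r² + 9r + 18 = 0 factors as (r + 6)(r + 3) = 0, so r = -6, -3.
Hence u_h = C1*exp(-6*x) + C2*exp(-3*x).
Apply the initial conditions: u(0) = C1 + C2 = 0 and u'(0) = -6*C1 - 3*C2 = -2. Solving gives C1 = 2/3, C2 = -2/3.

u = -2*exp(-3*x)/3 + 2*exp(-6*x)/3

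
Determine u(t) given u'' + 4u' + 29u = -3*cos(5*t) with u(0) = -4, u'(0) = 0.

Characteristic equation r² + 4r + 29 = 0 has discriminant (4)² - 4·(29) = -100 < 0, so r = -2 ± 5i.
Hence u_h = C1*cos(5*t)*exp(-2*t) + C2*exp(-2*t)*sin(5*t).
Try u_p = A*cos(5*t) + B*sin(5*t). Substituting and equating the coefficients of cos(5t) and sin(5t) gives A = -3/104, B = -15/104, so u_p = -15*sin(5*t)/104 - 3*cos(5*t)/104.
General solution: u = -15*sin(5*t)/104 - 3*cos(5*t)/104 + C1*cos(5*t)*exp(-2*t) + C2*exp(-2*t)*sin(5*t).
Apply the initial conditions: u(0) = -3/104 + C1 = -4 and u'(0) = -75/104 - 2*C1 + 5*C2 = 0. Solving gives C1 = -413/104, C2 = -751/520.

u = -15*sin(5*t)/104 - 3*cos(5*t)/104 - 751*exp(-2*t)*sin(5*t)/520 - 413*cos(5*t)*exp(-2*t)/104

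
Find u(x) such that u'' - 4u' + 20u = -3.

u = -3/20 + C1*cos(4*x)*exp(2*x) + C2*exp(2*x)*sin(4*x)

Characteristic equation r² - 4r + 20 = 0 has discriminant (-4)² - 4·(20) = -64 < 0, so r = 2 ± 4i.
Hence u_h = C1*cos(4*x)*exp(2*x) + C2*exp(2*x)*sin(4*x).
For the particular solution try u_p = A0. Substituting and matching coefficients of each power of x gives A0 = -3/20, so u_p = -3/20.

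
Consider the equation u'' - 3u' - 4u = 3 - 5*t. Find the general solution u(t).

Characteristic equation r² - 3r - 4 = 0 factors as (r - 4)(r + 1) = 0, so r = 4, -1.
Hence u_h = C1*exp(4*t) + C2*exp(-t).
For the particular solution try u_p = A0 + A1*t. Substituting and matching coefficients of each power of t gives A0 = -27/16, A1 = 5/4, so u_p = -27/16 + 5*t/4.

u = -27/16 + 5*t/4 + C1*exp(4*t) + C2*exp(-t)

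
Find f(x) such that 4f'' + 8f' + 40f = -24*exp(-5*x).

f = -6*exp(-5*x)/25 + C1*cos(3*x)*exp(-x) + C2*exp(-x)*sin(3*x)

Divide through by 4: f'' + 2f' + 10f = -6*exp(-5*x).
Characteristic equation r² + 2r + 10 = 0 has discriminant (2)² - 4·(10) = -36 < 0, so r = -1 ± 3i.
Hence f_h = C1*cos(3*x)*exp(-x) + C2*exp(-x)*sin(3*x).
Try f_p = A*exp(-5*x). Substituting into the equation and dividing by exp(-5*x) gives A = -6/25, so f_p = -6*exp(-5*x)/25.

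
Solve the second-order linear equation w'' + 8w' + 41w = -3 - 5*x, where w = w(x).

Characteristic equation r² + 8r + 41 = 0 has discriminant (8)² - 4·(41) = -100 < 0, so r = -4 ± 5i.
Hence w_h = C1*cos(5*x)*exp(-4*x) + C2*exp(-4*x)*sin(5*x).
For the particular solution try w_p = A0 + A1*x. Substituting and matching coefficients of each power of x gives A0 = -83/1681, A1 = -5/41, so w_p = -83/1681 - 5*x/41.

w = -83/1681 - 5*x/41 + C1*cos(5*x)*exp(-4*x) + C2*exp(-4*x)*sin(5*x)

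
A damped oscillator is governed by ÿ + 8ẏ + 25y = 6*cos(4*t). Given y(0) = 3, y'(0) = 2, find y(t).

Characteristic equation r² + 8r + 25 = 0 has discriminant (8)² - 4·(25) = -36 < 0, so r = -4 ± 3i.
Hence y_h = C1*cos(3*t)*exp(-4*t) + C2*exp(-4*t)*sin(3*t).
Try y_p = A*cos(4*t) + B*sin(4*t). Substituting and equating the coefficients of cos(4t) and sin(4t) gives A = 54/1105, B = 192/1105, so y_p = 54*cos(4*t)/1105 + 192*sin(4*t)/1105.
General solution: y = 54*cos(4*t)/1105 + 192*sin(4*t)/1105 + C1*cos(3*t)*exp(-4*t) + C2*exp(-4*t)*sin(3*t).
Apply the initial conditions: y(0) = 54/1105 + C1 = 3 and y'(0) = 768/1105 - 4*C1 + 3*C2 = 2. Solving gives C1 = 3261/1105, C2 = 14486/3315.

y = 54*cos(4*t)/1105 + 192*sin(4*t)/1105 + 3261*cos(3*t)*exp(-4*t)/1105 + 14486*exp(-4*t)*sin(3*t)/3315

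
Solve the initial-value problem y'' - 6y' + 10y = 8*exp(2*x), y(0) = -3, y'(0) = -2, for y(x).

y = 4*exp(2*x) - 7*cos(x)*exp(3*x) + 11*exp(3*x)*sin(x)

Characteristic equation r² - 6r + 10 = 0 has discriminant (-6)² - 4·(10) = -4 < 0, so r = 3 ± i.
Hence y_h = C1*cos(x)*exp(3*x) + C2*exp(3*x)*sin(x).
Try y_p = A*exp(2*x). Substituting into the equation and dividing by exp(2*x) gives A = 4, so y_p = 4*exp(2*x).
General solution: y = 4*exp(2*x) + C1*cos(x)*exp(3*x) + C2*exp(3*x)*sin(x).
Apply the initial conditions: y(0) = 4 + C1 = -3 and y'(0) = 8 + C2 + 3*C1 = -2. Solving gives C1 = -7, C2 = 11.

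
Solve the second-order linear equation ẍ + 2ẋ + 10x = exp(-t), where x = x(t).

x = exp(-t)/9 + C1*cos(3*t)*exp(-t) + C2*exp(-t)*sin(3*t)

Characteristic equation r² + 2r + 10 = 0 has discriminant (2)² - 4·(10) = -36 < 0, so r = -1 ± 3i.
Hence x_h = C1*cos(3*t)*exp(-t) + C2*exp(-t)*sin(3*t).
Try x_p = A*exp(-t). Substituting into the equation and dividing by exp(-t) gives A = 1/9, so x_p = exp(-t)/9.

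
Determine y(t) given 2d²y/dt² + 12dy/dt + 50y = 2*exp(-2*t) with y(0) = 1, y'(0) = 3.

y = exp(-2*t)/17 + 16*cos(4*t)*exp(-3*t)/17 + 101*exp(-3*t)*sin(4*t)/68

Divide through by 2: y'' + 6y' + 25y = exp(-2*t).
Characteristic equation r² + 6r + 25 = 0 has discriminant (6)² - 4·(25) = -64 < 0, so r = -3 ± 4i.
Hence y_h = C1*cos(4*t)*exp(-3*t) + C2*exp(-3*t)*sin(4*t).
Try y_p = A*exp(-2*t). Substituting into the equation and dividing by exp(-2*t) gives A = 1/17, so y_p = exp(-2*t)/17.
General solution: y = exp(-2*t)/17 + C1*cos(4*t)*exp(-3*t) + C2*exp(-3*t)*sin(4*t).
Apply the initial conditions: y(0) = 1/17 + C1 = 1 and y'(0) = -2/17 - 3*C1 + 4*C2 = 3. Solving gives C1 = 16/17, C2 = 101/68.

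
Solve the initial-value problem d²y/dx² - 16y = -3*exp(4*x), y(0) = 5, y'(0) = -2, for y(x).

y = 147*exp(4*x)/64 + 173*exp(-4*x)/64 - 3*x*exp(4*x)/8

Characteristic equation r² - 16 = 0 factors as (r + 4)(r - 4) = 0, so r = -4, 4.
Hence y_h = C1*exp(-4*x) + C2*exp(4*x).
Since exp(4*x) solves the homogeneous equation (r = 4 is a root of multiplicity 1), multiply the trial by x. Try y_p = A*x*exp(4*x). Substituting into the equation and dividing by exp(4*x) gives A = -3/8, so y_p = -3*x*exp(4*x)/8.
General solution: y = C1*exp(-4*x) + C2*exp(4*x) - 3*x*exp(4*x)/8.
Apply the initial conditions: y(0) = C1 + C2 = 5 and y'(0) = -3/8 - 4*C1 + 4*C2 = -2. Solving gives C1 = 173/64, C2 = 147/64.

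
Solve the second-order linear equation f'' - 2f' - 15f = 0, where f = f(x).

Characteristic equation r² - 2r - 15 = 0 factors as (r - 5)(r + 3) = 0, so r = 5, -3.
Hence f_h = C1*exp(5*x) + C2*exp(-3*x).

f = C1*exp(5*x) + C2*exp(-3*x)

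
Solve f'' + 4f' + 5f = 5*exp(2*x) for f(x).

Characteristic equation r² + 4r + 5 = 0 has discriminant (4)² - 4·(5) = -4 < 0, so r = -2 ± i.
Hence f_h = C1*cos(x)*exp(-2*x) + C2*exp(-2*x)*sin(x).
Try f_p = A*exp(2*x). Substituting into the equation and dividing by exp(2*x) gives A = 5/17, so f_p = 5*exp(2*x)/17.

f = 5*exp(2*x)/17 + C1*cos(x)*exp(-2*x) + C2*exp(-2*x)*sin(x)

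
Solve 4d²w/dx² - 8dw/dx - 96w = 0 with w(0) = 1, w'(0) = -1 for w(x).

Divide through by 4: w'' - 2w' - 24w = 0.
Characteristic equation r² - 2r - 24 = 0 factors as (r + 4)(r - 6) = 0, so r = -4, 6.
Hence w_h = C1*exp(-4*x) + C2*exp(6*x).
Apply the initial conditions: w(0) = C1 + C2 = 1 and w'(0) = -4*C1 + 6*C2 = -1. Solving gives C1 = 7/10, C2 = 3/10.

w = 3*exp(6*x)/10 + 7*exp(-4*x)/10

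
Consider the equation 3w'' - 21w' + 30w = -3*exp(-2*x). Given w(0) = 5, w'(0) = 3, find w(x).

Divide through by 3: w'' - 7w' + 10w = -exp(-2*x).
Characteristic equation r² - 7r + 10 = 0 factors as (r - 2)(r - 5) = 0, so r = 2, 5.
Hence w_h = C1*exp(2*x) + C2*exp(5*x).
Try w_p = A*exp(-2*x). Substituting into the equation and dividing by exp(-2*x) gives A = -1/28, so w_p = -exp(-2*x)/28.
General solution: w = -exp(-2*x)/28 + C1*exp(2*x) + C2*exp(5*x).
Apply the initial conditions: w(0) = -1/28 + C1 + C2 = 5 and w'(0) = 1/14 + 2*C1 + 5*C2 = 3. Solving gives C1 = 89/12, C2 = -50/21.

w = -50*exp(5*x)/21 - exp(-2*x)/28 + 89*exp(2*x)/12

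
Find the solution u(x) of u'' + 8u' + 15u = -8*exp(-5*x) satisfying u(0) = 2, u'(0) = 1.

Characteristic equation r² + 8r + 15 = 0 factors as (r + 5)(r + 3) = 0, so r = -5, -3.
Hence u_h = C1*exp(-5*x) + C2*exp(-3*x).
Since exp(-5*x) solves the homogeneous equation (r = -5 is a root of multiplicity 1), multiply the trial by x. Try u_p = A*x*exp(-5*x). Substituting into the equation and dividing by exp(-5*x) gives A = 4, so u_p = 4*x*exp(-5*x).
General solution: u = C1*exp(-5*x) + C2*exp(-3*x) + 4*x*exp(-5*x).
Apply the initial conditions: u(0) = C1 + C2 = 2 and u'(0) = 4 - 5*C1 - 3*C2 = 1. Solving gives C1 = -3/2, C2 = 7/2.

u = -3*exp(-5*x)/2 + 7*exp(-3*x)/2 + 4*x*exp(-5*x)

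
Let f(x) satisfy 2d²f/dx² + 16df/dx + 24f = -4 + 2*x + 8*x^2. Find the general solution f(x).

f = 1/54 - 13*x/36 + x**2/3 + C1*exp(-6*x) + C2*exp(-2*x)

Divide through by 2: f'' + 8f' + 12f = -2 + x + 4*x^2.
Characteristic equation r² + 8r + 12 = 0 factors as (r + 6)(r + 2) = 0, so r = -6, -2.
Hence f_h = C1*exp(-6*x) + C2*exp(-2*x).
For the particular solution try f_p = A0 + A1*x + A2*x^2. Substituting and matching coefficients of each power of x gives A0 = 1/54, A1 = -13/36, A2 = 1/3, so f_p = 1/54 - 13*x/36 + x^2/3.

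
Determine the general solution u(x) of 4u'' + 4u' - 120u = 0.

Divide through by 4: u'' + u' - 30u = 0.
Characteristic equation r² + r - 30 = 0 factors as (r + 6)(r - 5) = 0, so r = -6, 5.
Hence u_h = C1*exp(-6*x) + C2*exp(5*x).

u = C1*exp(-6*x) + C2*exp(5*x)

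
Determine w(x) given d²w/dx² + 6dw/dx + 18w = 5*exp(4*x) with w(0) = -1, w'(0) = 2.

Characteristic equation r² + 6r + 18 = 0 has discriminant (6)² - 4·(18) = -36 < 0, so r = -3 ± 3i.
Hence w_h = C1*cos(3*x)*exp(-3*x) + C2*exp(-3*x)*sin(3*x).
Try w_p = A*exp(4*x). Substituting into the equation and dividing by exp(4*x) gives A = 5/58, so w_p = 5*exp(4*x)/58.
General solution: w = 5*exp(4*x)/58 + C1*cos(3*x)*exp(-3*x) + C2*exp(-3*x)*sin(3*x).
Apply the initial conditions: w(0) = 5/58 + C1 = -1 and w'(0) = 10/29 - 3*C1 + 3*C2 = 2. Solving gives C1 = -63/58, C2 = -31/58.

w = 5*exp(4*x)/58 - 63*cos(3*x)*exp(-3*x)/58 - 31*exp(-3*x)*sin(3*x)/58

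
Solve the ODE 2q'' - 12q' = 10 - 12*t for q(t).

Divide through by 2: q'' - 6q' = 5 - 6*t.
Characteristic equation r² - 6r = 0 factors as (r - 6)r = 0, so r = 6, 0.
Hence q_h = C1*exp(6*t) + C2.
Since 0 is a characteristic root (multiplicity 1), multiply the polynomial trial by t: try q_p = t*(A0 + A1*t). Substituting and matching coefficients of each power of t gives A0 = -2/3, A1 = 1/2, so q_p = t^2/2 - 2*t/3.

q = C2 + t**2/2 - 2*t/3 + C1*exp(6*t)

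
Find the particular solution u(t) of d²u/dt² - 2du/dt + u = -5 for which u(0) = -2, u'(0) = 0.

u = -5 + 3*exp(t) - 3*t*exp(t)

Characteristic equation r² - 2r + 1 = 0 has discriminant (-2)² - 4·(1) = 0, so r = 1 is a repeated root.
Hence u_h = (C1 + C2*t)*exp(t).
For the particular solution try u_p = A0. Substituting and matching coefficients of each power of t gives A0 = -5, so u_p = -5.
General solution: u = -5 + C1*exp(t) + C2*t*exp(t).
Apply the initial conditions: u(0) = -5 + C1 = -2 and u'(0) = C1 + C2 = 0. Solving gives C1 = 3, C2 = -3.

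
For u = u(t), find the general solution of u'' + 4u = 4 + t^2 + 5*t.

Characteristic equation r² + 4 = 0 has discriminant (0)² - 4·(4) = -16 < 0, so r = ± 2i.
Hence u_h = C1*cos(2*t) + C2*sin(2*t).
For the particular solution try u_p = A0 + A1*t + A2*t^2. Substituting and matching coefficients of each power of t gives A0 = 7/8, A1 = 5/4, A2 = 1/4, so u_p = 7/8 + t^2/4 + 5*t/4.

u = 7/8 + t**2/4 + 5*t/4 + C1*cos(2*t) + C2*sin(2*t)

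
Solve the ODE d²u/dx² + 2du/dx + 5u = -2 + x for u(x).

Characteristic equation r² + 2r + 5 = 0 has discriminant (2)² - 4·(5) = -16 < 0, so r = -1 ± 2i.
Hence u_h = C1*cos(2*x)*exp(-x) + C2*exp(-x)*sin(2*x).
For the particular solution try u_p = A0 + A1*x. Substituting and matching coefficients of each power of x gives A0 = -12/25, A1 = 1/5, so u_p = -12/25 + x/5.

u = -12/25 + x/5 + C1*cos(2*x)*exp(-x) + C2*exp(-x)*sin(2*x)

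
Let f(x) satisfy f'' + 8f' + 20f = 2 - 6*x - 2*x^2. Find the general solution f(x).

Characteristic equation r² + 8r + 20 = 0 has discriminant (8)² - 4·(20) = -16 < 0, so r = -4 ± 2i.
Hence f_h = C1*cos(2*x)*exp(-4*x) + C2*exp(-4*x)*sin(2*x).
For the particular solution try f_p = A0 + A1*x + A2*x^2. Substituting and matching coefficients of each power of x gives A0 = 99/500, A1 = -11/50, A2 = -1/10, so f_p = 99/500 - 11*x/50 - x^2/10.

f = 99/500 - 11*x/50 - x**2/10 + C1*cos(2*x)*exp(-4*x) + C2*exp(-4*x)*sin(2*x)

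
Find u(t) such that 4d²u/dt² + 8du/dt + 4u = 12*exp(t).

Divide through by 4: u'' + 2u' + u = 3*exp(t).
Characteristic equation r² + 2r + 1 = 0 has discriminant (2)² - 4·(1) = 0, so r = -1 is a repeated root.
Hence u_h = (C1 + C2*t)*exp(-t).
Try u_p = A*exp(t). Substituting into the equation and dividing by exp(t) gives A = 3/4, so u_p = 3*exp(t)/4.

u = 3*exp(t)/4 + C1*exp(-t) + C2*t*exp(-t)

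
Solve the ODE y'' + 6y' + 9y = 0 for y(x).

y = C1*exp(-3*x) + C2*x*exp(-3*x)

Characteristic equation r² + 6r + 9 = 0 has discriminant (6)² - 4·(9) = 0, so r = -3 is a repeated root.
Hence y_h = (C1 + C2*x)*exp(-3*x).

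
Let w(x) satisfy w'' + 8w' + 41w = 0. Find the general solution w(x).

Characteristic equation r² + 8r + 41 = 0 has discriminant (8)² - 4·(41) = -100 < 0, so r = -4 ± 5i.
Hence w_h = C1*cos(5*x)*exp(-4*x) + C2*exp(-4*x)*sin(5*x).

w = C1*cos(5*x)*exp(-4*x) + C2*exp(-4*x)*sin(5*x)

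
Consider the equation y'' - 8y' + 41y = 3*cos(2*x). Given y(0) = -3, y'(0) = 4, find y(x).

y = -48*sin(2*x)/1625 + 111*cos(2*x)/1625 - 4986*cos(5*x)*exp(4*x)/1625 + 5308*exp(4*x)*sin(5*x)/1625

Characteristic equation r² - 8r + 41 = 0 has discriminant (-8)² - 4·(41) = -100 < 0, so r = 4 ± 5i.
Hence y_h = C1*cos(5*x)*exp(4*x) + C2*exp(4*x)*sin(5*x).
Try y_p = A*cos(2*x) + B*sin(2*x). Substituting and equating the coefficients of cos(2x) and sin(2x) gives A = 111/1625, B = -48/1625, so y_p = -48*sin(2*x)/1625 + 111*cos(2*x)/1625.
General solution: y = -48*sin(2*x)/1625 + 111*cos(2*x)/1625 + C1*cos(5*x)*exp(4*x) + C2*exp(4*x)*sin(5*x).
Apply the initial conditions: y(0) = 111/1625 + C1 = -3 and y'(0) = -96/1625 + 4*C1 + 5*C2 = 4. Solving gives C1 = -4986/1625, C2 = 5308/1625.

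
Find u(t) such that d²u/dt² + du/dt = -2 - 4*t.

Characteristic equation r² + r = 0 factors as (r + 1)r = 0, so r = -1, 0.
Hence u_h = C1*exp(-t) + C2.
Since 0 is a characteristic root (multiplicity 1), multiply the polynomial trial by t: try u_p = t*(A0 + A1*t). Substituting and matching coefficients of each power of t gives A0 = 2, A1 = -2, so u_p = -2*t^2 + 2*t.

u = C2 - 2*t**2 + 2*t + C1*exp(-t)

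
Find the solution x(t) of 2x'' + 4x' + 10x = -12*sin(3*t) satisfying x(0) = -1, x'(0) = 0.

x = 6*sin(3*t)/13 + 9*cos(3*t)/13 - 22*cos(2*t)*exp(-t)/13 - 20*exp(-t)*sin(2*t)/13

Divide through by 2: x'' + 2x' + 5x = -6*sin(3*t).
Characteristic equation r² + 2r + 5 = 0 has discriminant (2)² - 4·(5) = -16 < 0, so r = -1 ± 2i.
Hence x_h = C1*cos(2*t)*exp(-t) + C2*exp(-t)*sin(2*t).
Try x_p = A*cos(3*t) + B*sin(3*t). Substituting and equating the coefficients of cos(3t) and sin(3t) gives A = 9/13, B = 6/13, so x_p = 6*sin(3*t)/13 + 9*cos(3*t)/13.
General solution: x = 6*sin(3*t)/13 + 9*cos(3*t)/13 + C1*cos(2*t)*exp(-t) + C2*exp(-t)*sin(2*t).
Apply the initial conditions: x(0) = 9/13 + C1 = -1 and x'(0) = 18/13 - C1 + 2*C2 = 0. Solving gives C1 = -22/13, C2 = -20/13.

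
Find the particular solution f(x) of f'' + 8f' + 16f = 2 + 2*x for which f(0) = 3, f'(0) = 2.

Characteristic equation r² + 8r + 16 = 0 has discriminant (8)² - 4·(16) = 0, so r = -4 is a repeated root.
Hence f_h = (C1 + C2*x)*exp(-4*x).
For the particular solution try f_p = A0 + A1*x. Substituting and matching coefficients of each power of x gives A0 = 1/16, A1 = 1/8, so f_p = 1/16 + x/8.
General solution: f = 1/16 + x/8 + C1*exp(-4*x) + C2*x*exp(-4*x).
Apply the initial conditions: f(0) = 1/16 + C1 = 3 and f'(0) = 1/8 + C2 - 4*C1 = 2. Solving gives C1 = 47/16, C2 = 109/8.

f = 1/16 + x/8 + 47*exp(-4*x)/16 + 109*x*exp(-4*x)/8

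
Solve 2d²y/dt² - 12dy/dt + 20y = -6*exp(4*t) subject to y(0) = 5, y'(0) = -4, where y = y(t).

Divide through by 2: y'' - 6y' + 10y = -3*exp(4*t).
Characteristic equation r² - 6r + 10 = 0 has discriminant (-6)² - 4·(10) = -4 < 0, so r = 3 ± i.
Hence y_h = C1*cos(t)*exp(3*t) + C2*exp(3*t)*sin(t).
Try y_p = A*exp(4*t). Substituting into the equation and dividing by exp(4*t) gives A = -3/2, so y_p = -3*exp(4*t)/2.
General solution: y = -3*exp(4*t)/2 + C1*cos(t)*exp(3*t) + C2*exp(3*t)*sin(t).
Apply the initial conditions: y(0) = -3/2 + C1 = 5 and y'(0) = -6 + C2 + 3*C1 = -4. Solving gives C1 = 13/2, C2 = -35/2.

y = -3*exp(4*t)/2 - 35*exp(3*t)*sin(t)/2 + 13*cos(t)*exp(3*t)/2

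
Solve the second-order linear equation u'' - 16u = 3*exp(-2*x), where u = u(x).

Characteristic equation r² - 16 = 0 factors as (r - 4)(r + 4) = 0, so r = 4, -4.
Hence u_h = C1*exp(4*x) + C2*exp(-4*x).
Try u_p = A*exp(-2*x). Substituting into the equation and dividing by exp(-2*x) gives A = -1/4, so u_p = -exp(-2*x)/4.

u = -exp(-2*x)/4 + C1*exp(4*x) + C2*exp(-4*x)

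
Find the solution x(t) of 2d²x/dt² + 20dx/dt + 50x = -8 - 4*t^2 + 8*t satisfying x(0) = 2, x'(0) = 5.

Divide through by 2: x'' + 10x' + 25x = -4 - 2*t^2 + 4*t.
Characteristic equation r² + 10r + 25 = 0 has discriminant (10)² - 4·(25) = 0, so r = -5 is a repeated root.
Hence x_h = (C1 + C2*t)*exp(-5*t).
For the particular solution try x_p = A0 + A1*t + A2*t^2. Substituting and matching coefficients of each power of t gives A0 = -152/625, A1 = 28/125, A2 = -2/25, so x_p = -152/625 - 2*t^2/25 + 28*t/125.
General solution: x = -152/625 - 2*t^2/25 + 28*t/125 + C1*exp(-5*t) + C2*t*exp(-5*t).
Apply the initial conditions: x(0) = -152/625 + C1 = 2 and x'(0) = 28/125 + C2 - 5*C1 = 5. Solving gives C1 = 1402/625, C2 = 1999/125.

x = -152/625 - 2*t**2/25 + 28*t/125 + 1402*exp(-5*t)/625 + 1999*t*exp(-5*t)/125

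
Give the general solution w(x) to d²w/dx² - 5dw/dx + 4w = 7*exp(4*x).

w = C1*exp(4*x) + C2*exp(x) + 7*x*exp(4*x)/3

Characteristic equation r² - 5r + 4 = 0 factors as (r - 4)(r - 1) = 0, so r = 4, 1.
Hence w_h = C1*exp(4*x) + C2*exp(x).
Since exp(4*x) solves the homogeneous equation (r = 4 is a root of multiplicity 1), multiply the trial by x. Try w_p = A*x*exp(4*x). Substituting into the equation and dividing by exp(4*x) gives A = 7/3, so w_p = 7*x*exp(4*x)/3.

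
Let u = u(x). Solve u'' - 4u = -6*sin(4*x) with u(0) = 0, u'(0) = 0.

u = -3*exp(2*x)/10 + 3*exp(-2*x)/10 + 3*sin(4*x)/10

Characteristic equation r² - 4 = 0 factors as (r + 2)(r - 2) = 0, so r = -2, 2.
Hence u_h = C1*exp(-2*x) + C2*exp(2*x).
Try u_p = A*cos(4*x) + B*sin(4*x). Substituting and equating the coefficients of cos(4x) and sin(4x) gives A = 0, B = 3/10, so u_p = 3*sin(4*x)/10.
General solution: u = 3*sin(4*x)/10 + C1*exp(-2*x) + C2*exp(2*x).
Apply the initial conditions: u(0) = C1 + C2 = 0 and u'(0) = 6/5 - 2*C1 + 2*C2 = 0. Solving gives C1 = 3/10, C2 = -3/10.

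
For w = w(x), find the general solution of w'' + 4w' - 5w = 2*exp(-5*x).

Characteristic equation r² + 4r - 5 = 0 factors as (r - 1)(r + 5) = 0, so r = 1, -5.
Hence w_h = C1*exp(x) + C2*exp(-5*x).
Since exp(-5*x) solves the homogeneous equation (r = -5 is a root of multiplicity 1), multiply the trial by x. Try w_p = A*x*exp(-5*x). Substituting into the equation and dividing by exp(-5*x) gives A = -1/3, so w_p = -x*exp(-5*x)/3.

w = C1*exp(x) + C2*exp(-5*x) - x*exp(-5*x)/3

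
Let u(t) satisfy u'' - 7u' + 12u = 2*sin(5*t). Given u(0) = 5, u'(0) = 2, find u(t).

Characteristic equation r² - 7r + 12 = 0 factors as (r - 3)(r - 4) = 0, so r = 3, 4.
Hence u_h = C1*exp(3*t) + C2*exp(4*t).
Try u_p = A*cos(5*t) + B*sin(5*t). Substituting and equating the coefficients of cos(5t) and sin(5t) gives A = 35/697, B = -13/697, so u_p = -13*sin(5*t)/697 + 35*cos(5*t)/697.
General solution: u = -13*sin(5*t)/697 + 35*cos(5*t)/697 + C1*exp(3*t) + C2*exp(4*t).
Apply the initial conditions: u(0) = 35/697 + C1 + C2 = 5 and u'(0) = -65/697 + 3*C1 + 4*C2 = 2. Solving gives C1 = 301/17, C2 = -523/41.

u = -523*exp(4*t)/41 - 13*sin(5*t)/697 + 35*cos(5*t)/697 + 301*exp(3*t)/17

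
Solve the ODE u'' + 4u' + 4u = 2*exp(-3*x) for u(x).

Characteristic equation r² + 4r + 4 = 0 has discriminant (4)² - 4·(4) = 0, so r = -2 is a repeated root.
Hence u_h = (C1 + C2*x)*exp(-2*x).
Try u_p = A*exp(-3*x). Substituting into the equation and dividing by exp(-3*x) gives A = 2, so u_p = 2*exp(-3*x).

u = 2*exp(-3*x) + C1*exp(-2*x) + C2*x*exp(-2*x)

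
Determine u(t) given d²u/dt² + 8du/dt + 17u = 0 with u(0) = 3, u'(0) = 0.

Characteristic equation r² + 8r + 17 = 0 has discriminant (8)² - 4·(17) = -4 < 0, so r = -4 ± i.
Hence u_h = C1*cos(t)*exp(-4*t) + C2*exp(-4*t)*sin(t).
Apply the initial conditions: u(0) = C1 = 3 and u'(0) = C2 - 4*C1 = 0. Solving gives C1 = 3, C2 = 12.

u = 3*cos(t)*exp(-4*t) + 12*exp(-4*t)*sin(t)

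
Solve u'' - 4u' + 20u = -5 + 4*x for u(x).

Characteristic equation r² - 4r + 20 = 0 has discriminant (-4)² - 4·(20) = -64 < 0, so r = 2 ± 4i.
Hence u_h = C1*cos(4*x)*exp(2*x) + C2*exp(2*x)*sin(4*x).
For the particular solution try u_p = A0 + A1*x. Substituting and matching coefficients of each power of x gives A0 = -21/100, A1 = 1/5, so u_p = -21/100 + x/5.

u = -21/100 + x/5 + C1*cos(4*x)*exp(2*x) + C2*exp(2*x)*sin(4*x)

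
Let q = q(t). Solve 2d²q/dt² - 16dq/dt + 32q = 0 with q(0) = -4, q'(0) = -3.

q = -4*exp(4*t) + 13*t*exp(4*t)

Divide through by 2: q'' - 8q' + 16q = 0.
Characteristic equation r² - 8r + 16 = 0 has discriminant (-8)² - 4·(16) = 0, so r = 4 is a repeated root.
Hence q_h = (C1 + C2*t)*exp(4*t).
Apply the initial conditions: q(0) = C1 = -4 and q'(0) = C2 + 4*C1 = -3. Solving gives C1 = -4, C2 = 13.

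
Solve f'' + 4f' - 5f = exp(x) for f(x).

Characteristic equation r² + 4r - 5 = 0 factors as (r - 1)(r + 5) = 0, so r = 1, -5.
Hence f_h = C1*exp(x) + C2*exp(-5*x).
Since exp(x) solves the homogeneous equation (r = 1 is a root of multiplicity 1), multiply the trial by x. Try f_p = A*x*exp(x). Substituting into the equation and dividing by exp(x) gives A = 1/6, so f_p = x*exp(x)/6.

f = C1*exp(x) + C2*exp(-5*x) + x*exp(x)/6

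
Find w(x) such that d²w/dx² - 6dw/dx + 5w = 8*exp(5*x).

w = C1*exp(x) + C2*exp(5*x) + 2*x*exp(5*x)

Characteristic equation r² - 6r + 5 = 0 factors as (r - 1)(r - 5) = 0, so r = 1, 5.
Hence w_h = C1*exp(x) + C2*exp(5*x).
Since exp(5*x) solves the homogeneous equation (r = 5 is a root of multiplicity 1), multiply the trial by x. Try w_p = A*x*exp(5*x). Substituting into the equation and dividing by exp(5*x) gives A = 2, so w_p = 2*x*exp(5*x).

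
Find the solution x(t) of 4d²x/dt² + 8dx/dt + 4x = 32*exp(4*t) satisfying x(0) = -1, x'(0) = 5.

x = -33*exp(-t)/25 + 8*exp(4*t)/25 + 12*t*exp(-t)/5

Divide through by 4: x'' + 2x' + x = 8*exp(4*t).
Characteristic equation r² + 2r + 1 = 0 has discriminant (2)² - 4·(1) = 0, so r = -1 is a repeated root.
Hence x_h = (C1 + C2*t)*exp(-t).
Try x_p = A*exp(4*t). Substituting into the equation and dividing by exp(4*t) gives A = 8/25, so x_p = 8*exp(4*t)/25.
General solution: x = 8*exp(4*t)/25 + C1*exp(-t) + C2*t*exp(-t).
Apply the initial conditions: x(0) = 8/25 + C1 = -1 and x'(0) = 32/25 + C2 - C1 = 5. Solving gives C1 = -33/25, C2 = 12/5.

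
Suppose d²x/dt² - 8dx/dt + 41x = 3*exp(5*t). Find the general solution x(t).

x = 3*exp(5*t)/26 + C1*cos(5*t)*exp(4*t) + C2*exp(4*t)*sin(5*t)

Characteristic equation r² - 8r + 41 = 0 has discriminant (-8)² - 4·(41) = -100 < 0, so r = 4 ± 5i.
Hence x_h = C1*cos(5*t)*exp(4*t) + C2*exp(4*t)*sin(5*t).
Try x_p = A*exp(5*t). Substituting into the equation and dividing by exp(5*t) gives A = 3/26, so x_p = 3*exp(5*t)/26.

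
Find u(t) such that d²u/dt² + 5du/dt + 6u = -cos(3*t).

Characteristic equation r² + 5r + 6 = 0 factors as (r + 2)(r + 3) = 0, so r = -2, -3.
Hence u_h = C1*exp(-2*t) + C2*exp(-3*t).
Try u_p = A*cos(3*t) + B*sin(3*t). Substituting and equating the coefficients of cos(3t) and sin(3t) gives A = 1/78, B = -5/78, so u_p = -5*sin(3*t)/78 + cos(3*t)/78.

u = -5*sin(3*t)/78 + cos(3*t)/78 + C1*exp(-2*t) + C2*exp(-3*t)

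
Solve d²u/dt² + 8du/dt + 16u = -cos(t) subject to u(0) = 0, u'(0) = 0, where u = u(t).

u = -15*cos(t)/289 - 8*sin(t)/289 + 15*exp(-4*t)/289 + 4*t*exp(-4*t)/17

Characteristic equation r² + 8r + 16 = 0 has discriminant (8)² - 4·(16) = 0, so r = -4 is a repeated root.
Hence u_h = (C1 + C2*t)*exp(-4*t).
Try u_p = A*cos(t) + B*sin(t). Substituting and equating the coefficients of cos(t) and sin(t) gives A = -15/289, B = -8/289, so u_p = -15*cos(t)/289 - 8*sin(t)/289.
General solution: u = -15*cos(t)/289 - 8*sin(t)/289 + C1*exp(-4*t) + C2*t*exp(-4*t).
Apply the initial conditions: u(0) = -15/289 + C1 = 0 and u'(0) = -8/289 + C2 - 4*C1 = 0. Solving gives C1 = 15/289, C2 = 4/17.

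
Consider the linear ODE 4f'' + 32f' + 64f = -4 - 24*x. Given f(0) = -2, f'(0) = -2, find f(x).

f = 1/8 - 17*exp(-4*x)/8 - 3*x/8 - 81*x*exp(-4*x)/8

Divide through by 4: f'' + 8f' + 16f = -1 - 6*x.
Characteristic equation r² + 8r + 16 = 0 has discriminant (8)² - 4·(16) = 0, so r = -4 is a repeated root.
Hence f_h = (C1 + C2*x)*exp(-4*x).
For the particular solution try f_p = A0 + A1*x. Substituting and matching coefficients of each power of x gives A0 = 1/8, A1 = -3/8, so f_p = 1/8 - 3*x/8.
General solution: f = 1/8 - 3*x/8 + C1*exp(-4*x) + C2*x*exp(-4*x).
Apply the initial conditions: f(0) = 1/8 + C1 = -2 and f'(0) = -3/8 + C2 - 4*C1 = -2. Solving gives C1 = -17/8, C2 = -81/8.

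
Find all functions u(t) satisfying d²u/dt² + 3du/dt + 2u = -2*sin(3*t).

u = 7*sin(3*t)/65 + 9*cos(3*t)/65 + C1*exp(-2*t) + C2*exp(-t)

Characteristic equation r² + 3r + 2 = 0 factors as (r + 2)(r + 1) = 0, so r = -2, -1.
Hence u_h = C1*exp(-2*t) + C2*exp(-t).
Try u_p = A*cos(3*t) + B*sin(3*t). Substituting and equating the coefficients of cos(3t) and sin(3t) gives A = 9/65, B = 7/65, so u_p = 7*sin(3*t)/65 + 9*cos(3*t)/65.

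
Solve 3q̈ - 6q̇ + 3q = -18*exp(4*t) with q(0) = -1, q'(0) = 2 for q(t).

q = -2*exp(4*t)/3 - exp(t)/3 + 5*t*exp(t)

Divide through by 3: q'' - 2q' + q = -6*exp(4*t).
Characteristic equation r² - 2r + 1 = 0 has discriminant (-2)² - 4·(1) = 0, so r = 1 is a repeated root.
Hence q_h = (C1 + C2*t)*exp(t).
Try q_p = A*exp(4*t). Substituting into the equation and dividing by exp(4*t) gives A = -2/3, so q_p = -2*exp(4*t)/3.
General solution: q = -2*exp(4*t)/3 + C1*exp(t) + C2*t*exp(t).
Apply the initial conditions: q(0) = -2/3 + C1 = -1 and q'(0) = -8/3 + C1 + C2 = 2. Solving gives C1 = -1/3, C2 = 5.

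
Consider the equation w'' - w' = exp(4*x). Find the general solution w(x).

w = C2 + exp(4*x)/12 + C1*exp(x)

Characteristic equation r² - r = 0 factors as (r - 1)r = 0, so r = 1, 0.
Hence w_h = C1*exp(x) + C2.
Try w_p = A*exp(4*x). Substituting into the equation and dividing by exp(4*x) gives A = 1/12, so w_p = exp(4*x)/12.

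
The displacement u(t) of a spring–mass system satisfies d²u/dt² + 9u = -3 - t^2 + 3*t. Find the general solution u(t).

Characteristic equation r² + 9 = 0 has discriminant (0)² - 4·(9) = -36 < 0, so r = ± 3i.
Hence u_h = C1*cos(3*t) + C2*sin(3*t).
For the particular solution try u_p = A0 + A1*t + A2*t^2. Substituting and matching coefficients of each power of t gives A0 = -25/81, A1 = 1/3, A2 = -1/9, so u_p = -25/81 - t^2/9 + t/3.

u = -25/81 - t**2/9 + t/3 + C1*cos(3*t) + C2*sin(3*t)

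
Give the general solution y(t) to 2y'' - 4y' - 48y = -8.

Divide through by 2: y'' - 2y' - 24y = -4.
Characteristic equation r² - 2r - 24 = 0 factors as (r - 6)(r + 4) = 0, so r = 6, -4.
Hence y_h = C1*exp(6*t) + C2*exp(-4*t).
For the particular solution try y_p = A0. Substituting and matching coefficients of each power of t gives A0 = 1/6, so y_p = 1/6.

y = 1/6 + C1*exp(6*t) + C2*exp(-4*t)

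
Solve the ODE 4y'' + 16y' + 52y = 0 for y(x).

Divide through by 4: y'' + 4y' + 13y = 0.
Characteristic equation r² + 4r + 13 = 0 has discriminant (4)² - 4·(13) = -36 < 0, so r = -2 ± 3i.
Hence y_h = C1*cos(3*x)*exp(-2*x) + C2*exp(-2*x)*sin(3*x).

y = C1*cos(3*x)*exp(-2*x) + C2*exp(-2*x)*sin(3*x)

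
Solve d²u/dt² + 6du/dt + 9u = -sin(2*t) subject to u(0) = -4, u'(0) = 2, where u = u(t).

Characteristic equation r² + 6r + 9 = 0 has discriminant (6)² - 4·(9) = 0, so r = -3 is a repeated root.
Hence u_h = (C1 + C2*t)*exp(-3*t).
Try u_p = A*cos(2*t) + B*sin(2*t). Substituting and equating the coefficients of cos(2t) and sin(2t) gives A = 12/169, B = -5/169, so u_p = -5*sin(2*t)/169 + 12*cos(2*t)/169.
General solution: u = -5*sin(2*t)/169 + 12*cos(2*t)/169 + C1*exp(-3*t) + C2*t*exp(-3*t).
Apply the initial conditions: u(0) = 12/169 + C1 = -4 and u'(0) = -10/169 + C2 - 3*C1 = 2. Solving gives C1 = -688/169, C2 = -132/13.

u = -688*exp(-3*t)/169 - 5*sin(2*t)/169 + 12*cos(2*t)/169 - 132*t*exp(-3*t)/13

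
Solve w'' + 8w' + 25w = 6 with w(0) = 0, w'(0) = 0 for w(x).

Characteristic equation r² + 8r + 25 = 0 has discriminant (8)² - 4·(25) = -36 < 0, so r = -4 ± 3i.
Hence w_h = C1*cos(3*x)*exp(-4*x) + C2*exp(-4*x)*sin(3*x).
For the particular solution try w_p = A0. Substituting and matching coefficients of each power of x gives A0 = 6/25, so w_p = 6/25.
General solution: w = 6/25 + C1*cos(3*x)*exp(-4*x) + C2*exp(-4*x)*sin(3*x).
Apply the initial conditions: w(0) = 6/25 + C1 = 0 and w'(0) = -4*C1 + 3*C2 = 0. Solving gives C1 = -6/25, C2 = -8/25.

w = 6/25 - 8*exp(-4*x)*sin(3*x)/25 - 6*cos(3*x)*exp(-4*x)/25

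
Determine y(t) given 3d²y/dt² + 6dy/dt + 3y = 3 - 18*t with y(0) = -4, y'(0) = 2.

Divide through by 3: y'' + 2y' + y = 1 - 6*t.
Characteristic equation r² + 2r + 1 = 0 has discriminant (2)² - 4·(1) = 0, so r = -1 is a repeated root.
Hence y_h = (C1 + C2*t)*exp(-t).
For the particular solution try y_p = A0 + A1*t. Substituting and matching coefficients of each power of t gives A0 = 13, A1 = -6, so y_p = 13 - 6*t.
General solution: y = 13 - 6*t + C1*exp(-t) + C2*t*exp(-t).
Apply the initial conditions: y(0) = 13 + C1 = -4 and y'(0) = -6 + C2 - C1 = 2. Solving gives C1 = -17, C2 = -9.

y = 13 - 17*exp(-t) - 6*t - 9*t*exp(-t)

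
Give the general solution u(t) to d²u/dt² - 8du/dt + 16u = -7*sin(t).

u = -105*sin(t)/289 - 56*cos(t)/289 + C1*exp(4*t) + C2*t*exp(4*t)

Characteristic equation r² - 8r + 16 = 0 has discriminant (-8)² - 4·(16) = 0, so r = 4 is a repeated root.
Hence u_h = (C1 + C2*t)*exp(4*t).
Try u_p = A*cos(t) + B*sin(t). Substituting and equating the coefficients of cos(t) and sin(t) gives A = -56/289, B = -105/289, so u_p = -105*sin(t)/289 - 56*cos(t)/289.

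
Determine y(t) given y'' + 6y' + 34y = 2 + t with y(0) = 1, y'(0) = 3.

Characteristic equation r² + 6r + 34 = 0 has discriminant (6)² - 4·(34) = -100 < 0, so r = -3 ± 5i.
Hence y_h = C1*cos(5*t)*exp(-3*t) + C2*exp(-3*t)*sin(5*t).
For the particular solution try y_p = A0 + A1*t. Substituting and matching coefficients of each power of t gives A0 = 31/578, A1 = 1/34, so y_p = 31/578 + t/34.
General solution: y = 31/578 + t/34 + C1*cos(5*t)*exp(-3*t) + C2*exp(-3*t)*sin(5*t).
Apply the initial conditions: y(0) = 31/578 + C1 = 1 and y'(0) = 1/34 - 3*C1 + 5*C2 = 3. Solving gives C1 = 547/578, C2 = 1679/1445.

y = 31/578 + t/34 + 547*cos(5*t)*exp(-3*t)/578 + 1679*exp(-3*t)*sin(5*t)/1445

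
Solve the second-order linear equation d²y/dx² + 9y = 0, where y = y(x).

y = C1*cos(3*x) + C2*sin(3*x)

Characteristic equation r² + 9 = 0 has discriminant (0)² - 4·(9) = -36 < 0, so r = ± 3i.
Hence y_h = C1*cos(3*x) + C2*sin(3*x).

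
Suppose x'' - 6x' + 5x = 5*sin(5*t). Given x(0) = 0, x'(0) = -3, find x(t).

x = -5*exp(5*t)/8 - sin(5*t)/13 + 3*cos(5*t)/26 + 53*exp(t)/104

Characteristic equation r² - 6r + 5 = 0 factors as (r - 1)(r - 5) = 0, so r = 1, 5.
Hence x_h = C1*exp(t) + C2*exp(5*t).
Try x_p = A*cos(5*t) + B*sin(5*t). Substituting and equating the coefficients of cos(5t) and sin(5t) gives A = 3/26, B = -1/13, so x_p = -sin(5*t)/13 + 3*cos(5*t)/26.
General solution: x = -sin(5*t)/13 + 3*cos(5*t)/26 + C1*exp(t) + C2*exp(5*t).
Apply the initial conditions: x(0) = 3/26 + C1 + C2 = 0 and x'(0) = -5/13 + C1 + 5*C2 = -3. Solving gives C1 = 53/104, C2 = -5/8.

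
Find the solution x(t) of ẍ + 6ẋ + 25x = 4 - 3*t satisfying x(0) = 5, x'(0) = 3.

Characteristic equation r² + 6r + 25 = 0 has discriminant (6)² - 4·(25) = -64 < 0, so r = -3 ± 4i.
Hence x_h = C1*cos(4*t)*exp(-3*t) + C2*exp(-3*t)*sin(4*t).
For the particular solution try x_p = A0 + A1*t. Substituting and matching coefficients of each power of t gives A0 = 118/625, A1 = -3/25, so x_p = 118/625 - 3*t/25.
General solution: x = 118/625 - 3*t/25 + C1*cos(4*t)*exp(-3*t) + C2*exp(-3*t)*sin(4*t).
Apply the initial conditions: x(0) = 118/625 + C1 = 5 and x'(0) = -3/25 - 3*C1 + 4*C2 = 3. Solving gives C1 = 3007/625, C2 = 10971/2500.

x = 118/625 - 3*t/25 + 3007*cos(4*t)*exp(-3*t)/625 + 10971*exp(-3*t)*sin(4*t)/2500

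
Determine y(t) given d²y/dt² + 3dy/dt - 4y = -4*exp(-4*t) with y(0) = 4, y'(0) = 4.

y = 4*exp(-4*t)/25 + 96*exp(t)/25 + 4*t*exp(-4*t)/5

Characteristic equation r² + 3r - 4 = 0 factors as (r + 4)(r - 1) = 0, so r = -4, 1.
Hence y_h = C1*exp(-4*t) + C2*exp(t).
Since exp(-4*t) solves the homogeneous equation (r = -4 is a root of multiplicity 1), multiply the trial by t. Try y_p = A*t*exp(-4*t). Substituting into the equation and dividing by exp(-4*t) gives A = 4/5, so y_p = 4*t*exp(-4*t)/5.
General solution: y = C1*exp(-4*t) + C2*exp(t) + 4*t*exp(-4*t)/5.
Apply the initial conditions: y(0) = C1 + C2 = 4 and y'(0) = 4/5 + C2 - 4*C1 = 4. Solving gives C1 = 4/25, C2 = 96/25.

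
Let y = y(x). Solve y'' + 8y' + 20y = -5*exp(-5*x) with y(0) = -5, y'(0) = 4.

y = -exp(-5*x) - 4*cos(2*x)*exp(-4*x) - 17*exp(-4*x)*sin(2*x)/2

Characteristic equation r² + 8r + 20 = 0 has discriminant (8)² - 4·(20) = -16 < 0, so r = -4 ± 2i.
Hence y_h = C1*cos(2*x)*exp(-4*x) + C2*exp(-4*x)*sin(2*x).
Try y_p = A*exp(-5*x). Substituting into the equation and dividing by exp(-5*x) gives A = -1, so y_p = -exp(-5*x).
General solution: y = -exp(-5*x) + C1*cos(2*x)*exp(-4*x) + C2*exp(-4*x)*sin(2*x).
Apply the initial conditions: y(0) = -1 + C1 = -5 and y'(0) = 5 - 4*C1 + 2*C2 = 4. Solving gives C1 = -4, C2 = -17/2.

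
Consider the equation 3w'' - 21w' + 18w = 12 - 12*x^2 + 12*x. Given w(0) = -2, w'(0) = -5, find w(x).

w = -4/27 - 61*exp(6*x)/135 - 8*x/9 - 7*exp(x)/5 - 2*x**2/3

Divide through by 3: w'' - 7w' + 6w = 4 - 4*x^2 + 4*x.
Characteristic equation r² - 7r + 6 = 0 factors as (r - 6)(r - 1) = 0, so r = 6, 1.
Hence w_h = C1*exp(6*x) + C2*exp(x).
For the particular solution try w_p = A0 + A1*x + A2*x^2. Substituting and matching coefficients of each power of x gives A0 = -4/27, A1 = -8/9, A2 = -2/3, so w_p = -4/27 - 8*x/9 - 2*x^2/3.
General solution: w = -4/27 - 8*x/9 - 2*x^2/3 + C1*exp(6*x) + C2*exp(x).
Apply the initial conditions: w(0) = -4/27 + C1 + C2 = -2 and w'(0) = -8/9 + C2 + 6*C1 = -5. Solving gives C1 = -61/135, C2 = -7/5.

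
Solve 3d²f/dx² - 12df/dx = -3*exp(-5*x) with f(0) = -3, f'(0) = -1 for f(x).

f = -27/10 - 5*exp(4*x)/18 - exp(-5*x)/45

Divide through by 3: f'' - 4f' = -exp(-5*x).
Characteristic equation r² - 4r = 0 factors as (r - 4)r = 0, so r = 4, 0.
Hence f_h = C1*exp(4*x) + C2.
Try f_p = A*exp(-5*x). Substituting into the equation and dividing by exp(-5*x) gives A = -1/45, so f_p = -exp(-5*x)/45.
General solution: f = C2 - exp(-5*x)/45 + C1*exp(4*x).
Apply the initial conditions: f(0) = -1/45 + C1 + C2 = -3 and f'(0) = 1/9 + 4*C1 = -1. Solving gives C1 = -5/18, C2 = -27/10.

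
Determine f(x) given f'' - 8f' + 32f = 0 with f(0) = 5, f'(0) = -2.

f = 5*cos(4*x)*exp(4*x) - 11*exp(4*x)*sin(4*x)/2

Characteristic equation r² - 8r + 32 = 0 has discriminant (-8)² - 4·(32) = -64 < 0, so r = 4 ± 4i.
Hence f_h = C1*cos(4*x)*exp(4*x) + C2*exp(4*x)*sin(4*x).
Apply the initial conditions: f(0) = C1 = 5 and f'(0) = 4*C1 + 4*C2 = -2. Solving gives C1 = 5, C2 = -11/2.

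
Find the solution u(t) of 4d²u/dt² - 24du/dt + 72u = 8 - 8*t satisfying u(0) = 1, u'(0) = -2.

u = 2/27 - t/9 - 14*exp(3*t)*sin(3*t)/9 + 25*cos(3*t)*exp(3*t)/27

Divide through by 4: u'' - 6u' + 18u = 2 - 2*t.
Characteristic equation r² - 6r + 18 = 0 has discriminant (-6)² - 4·(18) = -36 < 0, so r = 3 ± 3i.
Hence u_h = C1*cos(3*t)*exp(3*t) + C2*exp(3*t)*sin(3*t).
For the particular solution try u_p = A0 + A1*t. Substituting and matching coefficients of each power of t gives A0 = 2/27, A1 = -1/9, so u_p = 2/27 - t/9.
General solution: u = 2/27 - t/9 + C1*cos(3*t)*exp(3*t) + C2*exp(3*t)*sin(3*t).
Apply the initial conditions: u(0) = 2/27 + C1 = 1 and u'(0) = -1/9 + 3*C1 + 3*C2 = -2. Solving gives C1 = 25/27, C2 = -14/9.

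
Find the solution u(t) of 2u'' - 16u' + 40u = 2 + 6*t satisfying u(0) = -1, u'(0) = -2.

u = 11/100 + 3*t/20 - 111*cos(2*t)*exp(4*t)/100 + 229*exp(4*t)*sin(2*t)/200

Divide through by 2: u'' - 8u' + 20u = 1 + 3*t.
Characteristic equation r² - 8r + 20 = 0 has discriminant (-8)² - 4·(20) = -16 < 0, so r = 4 ± 2i.
Hence u_h = C1*cos(2*t)*exp(4*t) + C2*exp(4*t)*sin(2*t).
For the particular solution try u_p = A0 + A1*t. Substituting and matching coefficients of each power of t gives A0 = 11/100, A1 = 3/20, so u_p = 11/100 + 3*t/20.
General solution: u = 11/100 + 3*t/20 + C1*cos(2*t)*exp(4*t) + C2*exp(4*t)*sin(2*t).
Apply the initial conditions: u(0) = 11/100 + C1 = -1 and u'(0) = 3/20 + 2*C2 + 4*C1 = -2. Solving gives C1 = -111/100, C2 = 229/200.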